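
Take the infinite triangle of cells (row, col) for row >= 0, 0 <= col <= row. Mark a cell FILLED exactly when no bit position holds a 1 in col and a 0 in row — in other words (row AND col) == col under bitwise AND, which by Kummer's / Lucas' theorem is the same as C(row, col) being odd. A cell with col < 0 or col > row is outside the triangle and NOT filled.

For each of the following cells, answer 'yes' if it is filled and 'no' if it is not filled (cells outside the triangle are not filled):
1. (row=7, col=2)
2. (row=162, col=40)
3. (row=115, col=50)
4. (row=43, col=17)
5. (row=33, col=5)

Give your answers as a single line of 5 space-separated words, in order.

Answer: yes no yes no no

Derivation:
(7,2): row=0b111, col=0b10, row AND col = 0b10 = 2; 2 == 2 -> filled
(162,40): row=0b10100010, col=0b101000, row AND col = 0b100000 = 32; 32 != 40 -> empty
(115,50): row=0b1110011, col=0b110010, row AND col = 0b110010 = 50; 50 == 50 -> filled
(43,17): row=0b101011, col=0b10001, row AND col = 0b1 = 1; 1 != 17 -> empty
(33,5): row=0b100001, col=0b101, row AND col = 0b1 = 1; 1 != 5 -> empty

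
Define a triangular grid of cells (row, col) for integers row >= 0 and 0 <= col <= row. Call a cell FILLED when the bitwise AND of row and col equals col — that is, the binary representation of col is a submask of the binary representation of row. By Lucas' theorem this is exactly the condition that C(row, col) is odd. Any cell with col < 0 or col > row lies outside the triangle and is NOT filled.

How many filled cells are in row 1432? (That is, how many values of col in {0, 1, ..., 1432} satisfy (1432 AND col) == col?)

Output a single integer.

Answer: 32

Derivation:
1432 in binary = 10110011000
popcount(1432) = number of 1-bits in 10110011000 = 5
A col c satisfies (1432 AND c) == c iff every set bit of c is also set in 1432; each of the 5 set bits of 1432 can independently be on or off in c.
count = 2^5 = 32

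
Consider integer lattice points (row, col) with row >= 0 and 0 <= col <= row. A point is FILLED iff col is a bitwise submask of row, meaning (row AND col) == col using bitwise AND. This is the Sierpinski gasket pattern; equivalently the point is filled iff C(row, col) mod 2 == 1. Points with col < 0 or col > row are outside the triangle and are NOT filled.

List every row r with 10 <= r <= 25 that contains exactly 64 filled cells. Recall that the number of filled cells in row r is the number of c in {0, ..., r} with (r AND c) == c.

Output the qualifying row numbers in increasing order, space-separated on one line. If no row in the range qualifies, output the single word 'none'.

Row r has 2^popcount(r) filled cells, so we need popcount(r) = log2(64) = 6.
Scan r = 10..25 and keep those with exactly 6 one-bits:
r=10=1010 popcount=2 -> skip
r=11=1011 popcount=3 -> skip
r=12=1100 popcount=2 -> skip
r=13=1101 popcount=3 -> skip
r=14=1110 popcount=3 -> skip
r=15=1111 popcount=4 -> skip
r=16=10000 popcount=1 -> skip
r=17=10001 popcount=2 -> skip
r=18=10010 popcount=2 -> skip
r=19=10011 popcount=3 -> skip
r=20=10100 popcount=2 -> skip
r=21=10101 popcount=3 -> skip
r=22=10110 popcount=3 -> skip
r=23=10111 popcount=4 -> skip
r=24=11000 popcount=2 -> skip
r=25=11001 popcount=3 -> skip
Kept rows: none

Answer: none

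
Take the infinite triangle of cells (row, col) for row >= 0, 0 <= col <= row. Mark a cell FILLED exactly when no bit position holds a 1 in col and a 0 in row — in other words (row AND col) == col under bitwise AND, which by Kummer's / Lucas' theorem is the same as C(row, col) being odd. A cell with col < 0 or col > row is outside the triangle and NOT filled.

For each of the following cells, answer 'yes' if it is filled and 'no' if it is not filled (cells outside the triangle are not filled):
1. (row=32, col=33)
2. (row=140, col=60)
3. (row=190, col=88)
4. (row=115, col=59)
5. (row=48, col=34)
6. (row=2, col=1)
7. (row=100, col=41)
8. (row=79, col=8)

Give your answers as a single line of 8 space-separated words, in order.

(32,33): col outside [0, 32] -> not filled
(140,60): row=0b10001100, col=0b111100, row AND col = 0b1100 = 12; 12 != 60 -> empty
(190,88): row=0b10111110, col=0b1011000, row AND col = 0b11000 = 24; 24 != 88 -> empty
(115,59): row=0b1110011, col=0b111011, row AND col = 0b110011 = 51; 51 != 59 -> empty
(48,34): row=0b110000, col=0b100010, row AND col = 0b100000 = 32; 32 != 34 -> empty
(2,1): row=0b10, col=0b1, row AND col = 0b0 = 0; 0 != 1 -> empty
(100,41): row=0b1100100, col=0b101001, row AND col = 0b100000 = 32; 32 != 41 -> empty
(79,8): row=0b1001111, col=0b1000, row AND col = 0b1000 = 8; 8 == 8 -> filled

Answer: no no no no no no no yes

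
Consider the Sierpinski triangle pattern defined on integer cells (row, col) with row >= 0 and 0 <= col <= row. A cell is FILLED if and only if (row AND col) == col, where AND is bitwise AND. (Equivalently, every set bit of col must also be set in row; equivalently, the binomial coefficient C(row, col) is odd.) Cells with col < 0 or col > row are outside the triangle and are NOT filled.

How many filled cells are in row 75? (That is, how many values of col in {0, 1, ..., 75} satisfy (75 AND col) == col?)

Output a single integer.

75 in binary = 1001011
popcount(75) = number of 1-bits in 1001011 = 4
A col c satisfies (75 AND c) == c iff every set bit of c is also set in 75; each of the 4 set bits of 75 can independently be on or off in c.
count = 2^4 = 16

Answer: 16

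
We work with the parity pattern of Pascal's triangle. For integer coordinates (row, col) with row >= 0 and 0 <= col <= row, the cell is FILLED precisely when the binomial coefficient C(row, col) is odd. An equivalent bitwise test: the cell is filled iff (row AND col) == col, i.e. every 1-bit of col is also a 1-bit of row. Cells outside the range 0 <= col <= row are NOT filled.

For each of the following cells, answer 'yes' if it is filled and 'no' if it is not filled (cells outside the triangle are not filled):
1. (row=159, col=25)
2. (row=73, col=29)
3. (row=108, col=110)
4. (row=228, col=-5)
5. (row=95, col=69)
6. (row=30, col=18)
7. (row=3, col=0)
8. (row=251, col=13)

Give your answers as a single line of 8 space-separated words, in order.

Answer: yes no no no yes yes yes no

Derivation:
(159,25): row=0b10011111, col=0b11001, row AND col = 0b11001 = 25; 25 == 25 -> filled
(73,29): row=0b1001001, col=0b11101, row AND col = 0b1001 = 9; 9 != 29 -> empty
(108,110): col outside [0, 108] -> not filled
(228,-5): col outside [0, 228] -> not filled
(95,69): row=0b1011111, col=0b1000101, row AND col = 0b1000101 = 69; 69 == 69 -> filled
(30,18): row=0b11110, col=0b10010, row AND col = 0b10010 = 18; 18 == 18 -> filled
(3,0): row=0b11, col=0b0, row AND col = 0b0 = 0; 0 == 0 -> filled
(251,13): row=0b11111011, col=0b1101, row AND col = 0b1001 = 9; 9 != 13 -> empty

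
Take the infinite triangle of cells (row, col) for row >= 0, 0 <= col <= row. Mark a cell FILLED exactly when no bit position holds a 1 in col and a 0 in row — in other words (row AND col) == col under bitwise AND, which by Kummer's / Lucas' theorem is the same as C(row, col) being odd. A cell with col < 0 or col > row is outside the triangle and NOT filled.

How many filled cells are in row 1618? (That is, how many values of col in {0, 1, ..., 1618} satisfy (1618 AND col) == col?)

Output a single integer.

Answer: 32

Derivation:
1618 in binary = 11001010010
popcount(1618) = number of 1-bits in 11001010010 = 5
A col c satisfies (1618 AND c) == c iff every set bit of c is also set in 1618; each of the 5 set bits of 1618 can independently be on or off in c.
count = 2^5 = 32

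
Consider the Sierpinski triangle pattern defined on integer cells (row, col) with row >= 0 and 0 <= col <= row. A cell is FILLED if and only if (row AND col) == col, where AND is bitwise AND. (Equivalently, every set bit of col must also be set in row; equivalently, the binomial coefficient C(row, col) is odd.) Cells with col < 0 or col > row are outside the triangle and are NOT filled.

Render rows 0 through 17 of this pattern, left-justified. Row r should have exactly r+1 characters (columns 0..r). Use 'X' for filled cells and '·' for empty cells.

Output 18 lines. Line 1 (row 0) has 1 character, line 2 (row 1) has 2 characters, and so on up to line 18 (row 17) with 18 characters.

r0=0: X
r1=1: XX
r2=10: X·X
r3=11: XXXX
r4=100: X···X
r5=101: XX··XX
r6=110: X·X·X·X
r7=111: XXXXXXXX
r8=1000: X·······X
r9=1001: XX······XX
r10=1010: X·X·····X·X
r11=1011: XXXX····XXXX
r12=1100: X···X···X···X
r13=1101: XX··XX··XX··XX
r14=1110: X·X·X·X·X·X·X·X
r15=1111: XXXXXXXXXXXXXXXX
r16=10000: X···············X
r17=10001: XX··············XX

Answer: X
XX
X·X
XXXX
X···X
XX··XX
X·X·X·X
XXXXXXXX
X·······X
XX······XX
X·X·····X·X
XXXX····XXXX
X···X···X···X
XX··XX··XX··XX
X·X·X·X·X·X·X·X
XXXXXXXXXXXXXXXX
X···············X
XX··············XX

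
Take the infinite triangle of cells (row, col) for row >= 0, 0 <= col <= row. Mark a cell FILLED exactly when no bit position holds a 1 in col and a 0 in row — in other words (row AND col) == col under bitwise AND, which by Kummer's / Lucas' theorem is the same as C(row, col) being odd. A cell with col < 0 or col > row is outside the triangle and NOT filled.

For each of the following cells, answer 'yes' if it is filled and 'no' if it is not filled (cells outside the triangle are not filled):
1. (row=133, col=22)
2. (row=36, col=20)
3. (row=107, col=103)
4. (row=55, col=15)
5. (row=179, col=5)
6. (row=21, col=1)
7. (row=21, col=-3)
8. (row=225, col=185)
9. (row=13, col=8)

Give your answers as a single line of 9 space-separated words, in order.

(133,22): row=0b10000101, col=0b10110, row AND col = 0b100 = 4; 4 != 22 -> empty
(36,20): row=0b100100, col=0b10100, row AND col = 0b100 = 4; 4 != 20 -> empty
(107,103): row=0b1101011, col=0b1100111, row AND col = 0b1100011 = 99; 99 != 103 -> empty
(55,15): row=0b110111, col=0b1111, row AND col = 0b111 = 7; 7 != 15 -> empty
(179,5): row=0b10110011, col=0b101, row AND col = 0b1 = 1; 1 != 5 -> empty
(21,1): row=0b10101, col=0b1, row AND col = 0b1 = 1; 1 == 1 -> filled
(21,-3): col outside [0, 21] -> not filled
(225,185): row=0b11100001, col=0b10111001, row AND col = 0b10100001 = 161; 161 != 185 -> empty
(13,8): row=0b1101, col=0b1000, row AND col = 0b1000 = 8; 8 == 8 -> filled

Answer: no no no no no yes no no yes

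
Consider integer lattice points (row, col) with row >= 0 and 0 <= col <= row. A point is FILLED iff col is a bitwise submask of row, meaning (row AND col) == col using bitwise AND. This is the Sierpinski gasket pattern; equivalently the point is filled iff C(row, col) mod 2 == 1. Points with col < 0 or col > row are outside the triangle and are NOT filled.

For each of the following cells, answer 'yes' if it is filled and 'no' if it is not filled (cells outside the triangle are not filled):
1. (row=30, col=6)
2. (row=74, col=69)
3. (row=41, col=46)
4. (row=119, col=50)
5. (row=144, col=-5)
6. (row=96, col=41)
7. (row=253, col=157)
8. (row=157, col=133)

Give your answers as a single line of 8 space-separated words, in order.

Answer: yes no no yes no no yes yes

Derivation:
(30,6): row=0b11110, col=0b110, row AND col = 0b110 = 6; 6 == 6 -> filled
(74,69): row=0b1001010, col=0b1000101, row AND col = 0b1000000 = 64; 64 != 69 -> empty
(41,46): col outside [0, 41] -> not filled
(119,50): row=0b1110111, col=0b110010, row AND col = 0b110010 = 50; 50 == 50 -> filled
(144,-5): col outside [0, 144] -> not filled
(96,41): row=0b1100000, col=0b101001, row AND col = 0b100000 = 32; 32 != 41 -> empty
(253,157): row=0b11111101, col=0b10011101, row AND col = 0b10011101 = 157; 157 == 157 -> filled
(157,133): row=0b10011101, col=0b10000101, row AND col = 0b10000101 = 133; 133 == 133 -> filled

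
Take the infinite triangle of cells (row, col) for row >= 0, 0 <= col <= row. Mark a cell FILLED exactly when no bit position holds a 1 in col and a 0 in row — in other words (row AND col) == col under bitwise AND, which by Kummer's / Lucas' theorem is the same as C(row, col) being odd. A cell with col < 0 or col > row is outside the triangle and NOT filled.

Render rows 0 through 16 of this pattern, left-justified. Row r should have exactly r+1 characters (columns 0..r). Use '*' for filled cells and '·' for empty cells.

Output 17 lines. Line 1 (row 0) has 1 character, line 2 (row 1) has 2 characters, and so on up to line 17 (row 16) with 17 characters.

r0=0: *
r1=1: **
r2=10: *·*
r3=11: ****
r4=100: *···*
r5=101: **··**
r6=110: *·*·*·*
r7=111: ********
r8=1000: *·······*
r9=1001: **······**
r10=1010: *·*·····*·*
r11=1011: ****····****
r12=1100: *···*···*···*
r13=1101: **··**··**··**
r14=1110: *·*·*·*·*·*·*·*
r15=1111: ****************
r16=10000: *···············*

Answer: *
**
*·*
****
*···*
**··**
*·*·*·*
********
*·······*
**······**
*·*·····*·*
****····****
*···*···*···*
**··**··**··**
*·*·*·*·*·*·*·*
****************
*···············*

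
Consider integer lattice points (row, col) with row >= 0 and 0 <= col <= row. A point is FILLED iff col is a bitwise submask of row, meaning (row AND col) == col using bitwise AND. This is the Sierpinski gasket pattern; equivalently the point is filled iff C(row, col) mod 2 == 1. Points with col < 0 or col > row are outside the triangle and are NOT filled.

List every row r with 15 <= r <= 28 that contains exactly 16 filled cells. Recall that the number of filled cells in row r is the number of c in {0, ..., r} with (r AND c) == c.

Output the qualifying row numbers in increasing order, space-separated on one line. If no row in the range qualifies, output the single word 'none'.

Row r has 2^popcount(r) filled cells, so we need popcount(r) = log2(16) = 4.
Scan r = 15..28 and keep those with exactly 4 one-bits:
r=15=1111 popcount=4 -> KEEP
r=16=10000 popcount=1 -> skip
r=17=10001 popcount=2 -> skip
r=18=10010 popcount=2 -> skip
r=19=10011 popcount=3 -> skip
r=20=10100 popcount=2 -> skip
r=21=10101 popcount=3 -> skip
r=22=10110 popcount=3 -> skip
r=23=10111 popcount=4 -> KEEP
r=24=11000 popcount=2 -> skip
r=25=11001 popcount=3 -> skip
r=26=11010 popcount=3 -> skip
r=27=11011 popcount=4 -> KEEP
r=28=11100 popcount=3 -> skip
Kept rows: 15 23 27

Answer: 15 23 27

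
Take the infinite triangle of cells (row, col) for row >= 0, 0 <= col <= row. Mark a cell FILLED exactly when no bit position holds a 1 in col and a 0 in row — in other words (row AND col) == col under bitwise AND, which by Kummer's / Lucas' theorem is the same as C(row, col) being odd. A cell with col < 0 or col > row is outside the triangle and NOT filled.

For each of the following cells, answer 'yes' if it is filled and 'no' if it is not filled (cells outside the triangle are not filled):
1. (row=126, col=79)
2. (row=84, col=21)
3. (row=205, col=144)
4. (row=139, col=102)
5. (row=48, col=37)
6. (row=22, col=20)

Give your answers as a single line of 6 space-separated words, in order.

Answer: no no no no no yes

Derivation:
(126,79): row=0b1111110, col=0b1001111, row AND col = 0b1001110 = 78; 78 != 79 -> empty
(84,21): row=0b1010100, col=0b10101, row AND col = 0b10100 = 20; 20 != 21 -> empty
(205,144): row=0b11001101, col=0b10010000, row AND col = 0b10000000 = 128; 128 != 144 -> empty
(139,102): row=0b10001011, col=0b1100110, row AND col = 0b10 = 2; 2 != 102 -> empty
(48,37): row=0b110000, col=0b100101, row AND col = 0b100000 = 32; 32 != 37 -> empty
(22,20): row=0b10110, col=0b10100, row AND col = 0b10100 = 20; 20 == 20 -> filled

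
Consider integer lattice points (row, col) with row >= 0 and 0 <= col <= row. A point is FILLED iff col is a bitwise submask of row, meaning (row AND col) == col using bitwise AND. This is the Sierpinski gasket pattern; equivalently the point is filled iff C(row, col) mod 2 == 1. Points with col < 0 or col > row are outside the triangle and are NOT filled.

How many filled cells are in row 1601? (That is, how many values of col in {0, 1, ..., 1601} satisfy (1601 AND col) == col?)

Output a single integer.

1601 in binary = 11001000001
popcount(1601) = number of 1-bits in 11001000001 = 4
A col c satisfies (1601 AND c) == c iff every set bit of c is also set in 1601; each of the 4 set bits of 1601 can independently be on or off in c.
count = 2^4 = 16

Answer: 16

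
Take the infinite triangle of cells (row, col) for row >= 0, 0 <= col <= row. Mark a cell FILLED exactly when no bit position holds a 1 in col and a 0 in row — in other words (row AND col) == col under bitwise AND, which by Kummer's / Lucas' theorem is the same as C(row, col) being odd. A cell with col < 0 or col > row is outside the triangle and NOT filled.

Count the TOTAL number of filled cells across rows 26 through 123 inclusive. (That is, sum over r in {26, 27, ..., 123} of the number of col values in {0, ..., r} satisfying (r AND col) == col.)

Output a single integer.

r26=11010 pc3: +8 =8
r27=11011 pc4: +16 =24
r28=11100 pc3: +8 =32
r29=11101 pc4: +16 =48
r30=11110 pc4: +16 =64
r31=11111 pc5: +32 =96
r32=100000 pc1: +2 =98
r33=100001 pc2: +4 =102
r34=100010 pc2: +4 =106
r35=100011 pc3: +8 =114
r36=100100 pc2: +4 =118
r37=100101 pc3: +8 =126
r38=100110 pc3: +8 =134
r39=100111 pc4: +16 =150
r40=101000 pc2: +4 =154
r41=101001 pc3: +8 =162
r42=101010 pc3: +8 =170
r43=101011 pc4: +16 =186
r44=101100 pc3: +8 =194
r45=101101 pc4: +16 =210
r46=101110 pc4: +16 =226
r47=101111 pc5: +32 =258
r48=110000 pc2: +4 =262
r49=110001 pc3: +8 =270
r50=110010 pc3: +8 =278
r51=110011 pc4: +16 =294
r52=110100 pc3: +8 =302
r53=110101 pc4: +16 =318
r54=110110 pc4: +16 =334
r55=110111 pc5: +32 =366
r56=111000 pc3: +8 =374
r57=111001 pc4: +16 =390
r58=111010 pc4: +16 =406
r59=111011 pc5: +32 =438
r60=111100 pc4: +16 =454
r61=111101 pc5: +32 =486
r62=111110 pc5: +32 =518
r63=111111 pc6: +64 =582
r64=1000000 pc1: +2 =584
r65=1000001 pc2: +4 =588
r66=1000010 pc2: +4 =592
r67=1000011 pc3: +8 =600
r68=1000100 pc2: +4 =604
r69=1000101 pc3: +8 =612
r70=1000110 pc3: +8 =620
r71=1000111 pc4: +16 =636
r72=1001000 pc2: +4 =640
r73=1001001 pc3: +8 =648
r74=1001010 pc3: +8 =656
r75=1001011 pc4: +16 =672
r76=1001100 pc3: +8 =680
r77=1001101 pc4: +16 =696
r78=1001110 pc4: +16 =712
r79=1001111 pc5: +32 =744
r80=1010000 pc2: +4 =748
r81=1010001 pc3: +8 =756
r82=1010010 pc3: +8 =764
r83=1010011 pc4: +16 =780
r84=1010100 pc3: +8 =788
r85=1010101 pc4: +16 =804
r86=1010110 pc4: +16 =820
r87=1010111 pc5: +32 =852
r88=1011000 pc3: +8 =860
r89=1011001 pc4: +16 =876
r90=1011010 pc4: +16 =892
r91=1011011 pc5: +32 =924
r92=1011100 pc4: +16 =940
r93=1011101 pc5: +32 =972
r94=1011110 pc5: +32 =1004
r95=1011111 pc6: +64 =1068
r96=1100000 pc2: +4 =1072
r97=1100001 pc3: +8 =1080
r98=1100010 pc3: +8 =1088
r99=1100011 pc4: +16 =1104
r100=1100100 pc3: +8 =1112
r101=1100101 pc4: +16 =1128
r102=1100110 pc4: +16 =1144
r103=1100111 pc5: +32 =1176
r104=1101000 pc3: +8 =1184
r105=1101001 pc4: +16 =1200
r106=1101010 pc4: +16 =1216
r107=1101011 pc5: +32 =1248
r108=1101100 pc4: +16 =1264
r109=1101101 pc5: +32 =1296
r110=1101110 pc5: +32 =1328
r111=1101111 pc6: +64 =1392
r112=1110000 pc3: +8 =1400
r113=1110001 pc4: +16 =1416
r114=1110010 pc4: +16 =1432
r115=1110011 pc5: +32 =1464
r116=1110100 pc4: +16 =1480
r117=1110101 pc5: +32 =1512
r118=1110110 pc5: +32 =1544
r119=1110111 pc6: +64 =1608
r120=1111000 pc4: +16 =1624
r121=1111001 pc5: +32 =1656
r122=1111010 pc5: +32 =1688
r123=1111011 pc6: +64 =1752

Answer: 1752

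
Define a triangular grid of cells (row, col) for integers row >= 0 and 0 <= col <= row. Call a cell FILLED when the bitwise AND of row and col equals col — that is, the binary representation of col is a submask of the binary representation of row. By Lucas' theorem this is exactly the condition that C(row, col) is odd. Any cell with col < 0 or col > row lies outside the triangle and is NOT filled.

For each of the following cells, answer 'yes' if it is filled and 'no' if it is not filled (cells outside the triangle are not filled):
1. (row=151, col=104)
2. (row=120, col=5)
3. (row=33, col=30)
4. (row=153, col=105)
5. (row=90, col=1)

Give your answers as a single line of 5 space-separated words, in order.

Answer: no no no no no

Derivation:
(151,104): row=0b10010111, col=0b1101000, row AND col = 0b0 = 0; 0 != 104 -> empty
(120,5): row=0b1111000, col=0b101, row AND col = 0b0 = 0; 0 != 5 -> empty
(33,30): row=0b100001, col=0b11110, row AND col = 0b0 = 0; 0 != 30 -> empty
(153,105): row=0b10011001, col=0b1101001, row AND col = 0b1001 = 9; 9 != 105 -> empty
(90,1): row=0b1011010, col=0b1, row AND col = 0b0 = 0; 0 != 1 -> empty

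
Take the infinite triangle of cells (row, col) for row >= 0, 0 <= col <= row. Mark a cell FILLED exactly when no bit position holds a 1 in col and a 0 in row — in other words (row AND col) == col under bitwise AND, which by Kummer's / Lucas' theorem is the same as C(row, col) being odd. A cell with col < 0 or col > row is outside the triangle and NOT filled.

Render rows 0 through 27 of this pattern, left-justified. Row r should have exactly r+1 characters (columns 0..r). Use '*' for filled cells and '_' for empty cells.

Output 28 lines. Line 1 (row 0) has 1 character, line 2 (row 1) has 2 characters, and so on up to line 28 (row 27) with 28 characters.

Answer: *
**
*_*
****
*___*
**__**
*_*_*_*
********
*_______*
**______**
*_*_____*_*
****____****
*___*___*___*
**__**__**__**
*_*_*_*_*_*_*_*
****************
*_______________*
**______________**
*_*_____________*_*
****____________****
*___*___________*___*
**__**__________**__**
*_*_*_*_________*_*_*_*
********________********
*_______*_______*_______*
**______**______**______**
*_*_____*_*_____*_*_____*_*
****____****____****____****

Derivation:
r0=0: *
r1=1: **
r2=10: *_*
r3=11: ****
r4=100: *___*
r5=101: **__**
r6=110: *_*_*_*
r7=111: ********
r8=1000: *_______*
r9=1001: **______**
r10=1010: *_*_____*_*
r11=1011: ****____****
r12=1100: *___*___*___*
r13=1101: **__**__**__**
r14=1110: *_*_*_*_*_*_*_*
r15=1111: ****************
r16=10000: *_______________*
r17=10001: **______________**
r18=10010: *_*_____________*_*
r19=10011: ****____________****
r20=10100: *___*___________*___*
r21=10101: **__**__________**__**
r22=10110: *_*_*_*_________*_*_*_*
r23=10111: ********________********
r24=11000: *_______*_______*_______*
r25=11001: **______**______**______**
r26=11010: *_*_____*_*_____*_*_____*_*
r27=11011: ****____****____****____****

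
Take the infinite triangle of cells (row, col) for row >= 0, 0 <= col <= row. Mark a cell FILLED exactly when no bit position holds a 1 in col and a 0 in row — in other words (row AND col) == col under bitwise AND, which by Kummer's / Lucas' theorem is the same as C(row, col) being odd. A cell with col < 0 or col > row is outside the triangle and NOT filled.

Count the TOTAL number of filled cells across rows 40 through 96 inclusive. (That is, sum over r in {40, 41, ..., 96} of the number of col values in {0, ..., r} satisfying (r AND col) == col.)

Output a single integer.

Answer: 922

Derivation:
r40=101000 pc2: +4 =4
r41=101001 pc3: +8 =12
r42=101010 pc3: +8 =20
r43=101011 pc4: +16 =36
r44=101100 pc3: +8 =44
r45=101101 pc4: +16 =60
r46=101110 pc4: +16 =76
r47=101111 pc5: +32 =108
r48=110000 pc2: +4 =112
r49=110001 pc3: +8 =120
r50=110010 pc3: +8 =128
r51=110011 pc4: +16 =144
r52=110100 pc3: +8 =152
r53=110101 pc4: +16 =168
r54=110110 pc4: +16 =184
r55=110111 pc5: +32 =216
r56=111000 pc3: +8 =224
r57=111001 pc4: +16 =240
r58=111010 pc4: +16 =256
r59=111011 pc5: +32 =288
r60=111100 pc4: +16 =304
r61=111101 pc5: +32 =336
r62=111110 pc5: +32 =368
r63=111111 pc6: +64 =432
r64=1000000 pc1: +2 =434
r65=1000001 pc2: +4 =438
r66=1000010 pc2: +4 =442
r67=1000011 pc3: +8 =450
r68=1000100 pc2: +4 =454
r69=1000101 pc3: +8 =462
r70=1000110 pc3: +8 =470
r71=1000111 pc4: +16 =486
r72=1001000 pc2: +4 =490
r73=1001001 pc3: +8 =498
r74=1001010 pc3: +8 =506
r75=1001011 pc4: +16 =522
r76=1001100 pc3: +8 =530
r77=1001101 pc4: +16 =546
r78=1001110 pc4: +16 =562
r79=1001111 pc5: +32 =594
r80=1010000 pc2: +4 =598
r81=1010001 pc3: +8 =606
r82=1010010 pc3: +8 =614
r83=1010011 pc4: +16 =630
r84=1010100 pc3: +8 =638
r85=1010101 pc4: +16 =654
r86=1010110 pc4: +16 =670
r87=1010111 pc5: +32 =702
r88=1011000 pc3: +8 =710
r89=1011001 pc4: +16 =726
r90=1011010 pc4: +16 =742
r91=1011011 pc5: +32 =774
r92=1011100 pc4: +16 =790
r93=1011101 pc5: +32 =822
r94=1011110 pc5: +32 =854
r95=1011111 pc6: +64 =918
r96=1100000 pc2: +4 =922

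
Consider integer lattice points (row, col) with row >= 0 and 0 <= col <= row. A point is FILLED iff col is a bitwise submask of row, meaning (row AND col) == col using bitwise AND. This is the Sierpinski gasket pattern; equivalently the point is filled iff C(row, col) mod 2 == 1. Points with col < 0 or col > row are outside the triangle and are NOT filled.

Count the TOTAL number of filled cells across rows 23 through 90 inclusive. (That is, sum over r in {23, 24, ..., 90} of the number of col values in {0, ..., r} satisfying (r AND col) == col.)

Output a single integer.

Answer: 920

Derivation:
r23=10111 pc4: +16 =16
r24=11000 pc2: +4 =20
r25=11001 pc3: +8 =28
r26=11010 pc3: +8 =36
r27=11011 pc4: +16 =52
r28=11100 pc3: +8 =60
r29=11101 pc4: +16 =76
r30=11110 pc4: +16 =92
r31=11111 pc5: +32 =124
r32=100000 pc1: +2 =126
r33=100001 pc2: +4 =130
r34=100010 pc2: +4 =134
r35=100011 pc3: +8 =142
r36=100100 pc2: +4 =146
r37=100101 pc3: +8 =154
r38=100110 pc3: +8 =162
r39=100111 pc4: +16 =178
r40=101000 pc2: +4 =182
r41=101001 pc3: +8 =190
r42=101010 pc3: +8 =198
r43=101011 pc4: +16 =214
r44=101100 pc3: +8 =222
r45=101101 pc4: +16 =238
r46=101110 pc4: +16 =254
r47=101111 pc5: +32 =286
r48=110000 pc2: +4 =290
r49=110001 pc3: +8 =298
r50=110010 pc3: +8 =306
r51=110011 pc4: +16 =322
r52=110100 pc3: +8 =330
r53=110101 pc4: +16 =346
r54=110110 pc4: +16 =362
r55=110111 pc5: +32 =394
r56=111000 pc3: +8 =402
r57=111001 pc4: +16 =418
r58=111010 pc4: +16 =434
r59=111011 pc5: +32 =466
r60=111100 pc4: +16 =482
r61=111101 pc5: +32 =514
r62=111110 pc5: +32 =546
r63=111111 pc6: +64 =610
r64=1000000 pc1: +2 =612
r65=1000001 pc2: +4 =616
r66=1000010 pc2: +4 =620
r67=1000011 pc3: +8 =628
r68=1000100 pc2: +4 =632
r69=1000101 pc3: +8 =640
r70=1000110 pc3: +8 =648
r71=1000111 pc4: +16 =664
r72=1001000 pc2: +4 =668
r73=1001001 pc3: +8 =676
r74=1001010 pc3: +8 =684
r75=1001011 pc4: +16 =700
r76=1001100 pc3: +8 =708
r77=1001101 pc4: +16 =724
r78=1001110 pc4: +16 =740
r79=1001111 pc5: +32 =772
r80=1010000 pc2: +4 =776
r81=1010001 pc3: +8 =784
r82=1010010 pc3: +8 =792
r83=1010011 pc4: +16 =808
r84=1010100 pc3: +8 =816
r85=1010101 pc4: +16 =832
r86=1010110 pc4: +16 =848
r87=1010111 pc5: +32 =880
r88=1011000 pc3: +8 =888
r89=1011001 pc4: +16 =904
r90=1011010 pc4: +16 =920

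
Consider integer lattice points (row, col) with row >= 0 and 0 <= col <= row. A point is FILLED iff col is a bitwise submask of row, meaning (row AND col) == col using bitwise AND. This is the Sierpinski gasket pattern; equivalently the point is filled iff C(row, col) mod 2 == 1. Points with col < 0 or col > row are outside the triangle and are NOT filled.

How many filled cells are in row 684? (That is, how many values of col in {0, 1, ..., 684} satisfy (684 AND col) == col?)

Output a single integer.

684 in binary = 1010101100
popcount(684) = number of 1-bits in 1010101100 = 5
A col c satisfies (684 AND c) == c iff every set bit of c is also set in 684; each of the 5 set bits of 684 can independently be on or off in c.
count = 2^5 = 32

Answer: 32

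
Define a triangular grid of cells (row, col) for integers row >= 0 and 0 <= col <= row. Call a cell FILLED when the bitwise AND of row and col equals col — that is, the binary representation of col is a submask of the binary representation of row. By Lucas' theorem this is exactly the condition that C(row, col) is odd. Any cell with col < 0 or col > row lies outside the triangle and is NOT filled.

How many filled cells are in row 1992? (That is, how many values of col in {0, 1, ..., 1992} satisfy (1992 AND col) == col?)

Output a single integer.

1992 in binary = 11111001000
popcount(1992) = number of 1-bits in 11111001000 = 6
A col c satisfies (1992 AND c) == c iff every set bit of c is also set in 1992; each of the 6 set bits of 1992 can independently be on or off in c.
count = 2^6 = 64

Answer: 64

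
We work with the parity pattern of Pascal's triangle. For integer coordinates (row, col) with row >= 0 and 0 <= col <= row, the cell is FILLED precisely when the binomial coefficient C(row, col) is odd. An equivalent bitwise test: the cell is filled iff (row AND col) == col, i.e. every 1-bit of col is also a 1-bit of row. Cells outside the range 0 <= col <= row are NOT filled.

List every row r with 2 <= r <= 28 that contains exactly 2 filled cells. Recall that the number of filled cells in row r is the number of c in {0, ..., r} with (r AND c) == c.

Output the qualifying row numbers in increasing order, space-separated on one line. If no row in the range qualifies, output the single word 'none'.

Answer: 2 4 8 16

Derivation:
Row r has 2^popcount(r) filled cells, so we need popcount(r) = log2(2) = 1.
Scan r = 2..28 and keep those with exactly 1 one-bits:
r=2=10 popcount=1 -> KEEP
r=3=11 popcount=2 -> skip
r=4=100 popcount=1 -> KEEP
r=5=101 popcount=2 -> skip
r=6=110 popcount=2 -> skip
r=7=111 popcount=3 -> skip
r=8=1000 popcount=1 -> KEEP
r=9=1001 popcount=2 -> skip
r=10=1010 popcount=2 -> skip
r=11=1011 popcount=3 -> skip
r=12=1100 popcount=2 -> skip
r=13=1101 popcount=3 -> skip
r=14=1110 popcount=3 -> skip
r=15=1111 popcount=4 -> skip
r=16=10000 popcount=1 -> KEEP
r=17=10001 popcount=2 -> skip
r=18=10010 popcount=2 -> skip
r=19=10011 popcount=3 -> skip
r=20=10100 popcount=2 -> skip
r=21=10101 popcount=3 -> skip
r=22=10110 popcount=3 -> skip
r=23=10111 popcount=4 -> skip
r=24=11000 popcount=2 -> skip
r=25=11001 popcount=3 -> skip
r=26=11010 popcount=3 -> skip
r=27=11011 popcount=4 -> skip
r=28=11100 popcount=3 -> skip
Kept rows: 2 4 8 16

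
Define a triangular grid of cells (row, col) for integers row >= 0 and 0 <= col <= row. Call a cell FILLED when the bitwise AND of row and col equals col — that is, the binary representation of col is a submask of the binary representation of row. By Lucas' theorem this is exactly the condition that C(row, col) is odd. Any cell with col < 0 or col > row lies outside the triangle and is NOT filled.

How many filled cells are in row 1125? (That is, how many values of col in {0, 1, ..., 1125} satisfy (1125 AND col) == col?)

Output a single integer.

1125 in binary = 10001100101
popcount(1125) = number of 1-bits in 10001100101 = 5
A col c satisfies (1125 AND c) == c iff every set bit of c is also set in 1125; each of the 5 set bits of 1125 can independently be on or off in c.
count = 2^5 = 32

Answer: 32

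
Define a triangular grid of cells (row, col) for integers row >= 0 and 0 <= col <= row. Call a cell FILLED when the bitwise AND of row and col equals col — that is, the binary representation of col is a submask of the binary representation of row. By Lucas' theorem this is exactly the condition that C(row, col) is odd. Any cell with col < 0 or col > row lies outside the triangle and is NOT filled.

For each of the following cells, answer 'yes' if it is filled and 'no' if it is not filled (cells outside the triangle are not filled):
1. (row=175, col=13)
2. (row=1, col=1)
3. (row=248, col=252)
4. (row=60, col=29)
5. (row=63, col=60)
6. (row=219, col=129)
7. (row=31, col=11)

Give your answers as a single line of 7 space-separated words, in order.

Answer: yes yes no no yes yes yes

Derivation:
(175,13): row=0b10101111, col=0b1101, row AND col = 0b1101 = 13; 13 == 13 -> filled
(1,1): row=0b1, col=0b1, row AND col = 0b1 = 1; 1 == 1 -> filled
(248,252): col outside [0, 248] -> not filled
(60,29): row=0b111100, col=0b11101, row AND col = 0b11100 = 28; 28 != 29 -> empty
(63,60): row=0b111111, col=0b111100, row AND col = 0b111100 = 60; 60 == 60 -> filled
(219,129): row=0b11011011, col=0b10000001, row AND col = 0b10000001 = 129; 129 == 129 -> filled
(31,11): row=0b11111, col=0b1011, row AND col = 0b1011 = 11; 11 == 11 -> filled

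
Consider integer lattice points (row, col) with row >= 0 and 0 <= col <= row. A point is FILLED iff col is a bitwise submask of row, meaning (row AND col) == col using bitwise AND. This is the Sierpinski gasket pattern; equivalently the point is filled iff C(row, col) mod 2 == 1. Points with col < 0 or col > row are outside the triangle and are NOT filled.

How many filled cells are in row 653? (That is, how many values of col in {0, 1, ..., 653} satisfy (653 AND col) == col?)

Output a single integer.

653 in binary = 1010001101
popcount(653) = number of 1-bits in 1010001101 = 5
A col c satisfies (653 AND c) == c iff every set bit of c is also set in 653; each of the 5 set bits of 653 can independently be on or off in c.
count = 2^5 = 32

Answer: 32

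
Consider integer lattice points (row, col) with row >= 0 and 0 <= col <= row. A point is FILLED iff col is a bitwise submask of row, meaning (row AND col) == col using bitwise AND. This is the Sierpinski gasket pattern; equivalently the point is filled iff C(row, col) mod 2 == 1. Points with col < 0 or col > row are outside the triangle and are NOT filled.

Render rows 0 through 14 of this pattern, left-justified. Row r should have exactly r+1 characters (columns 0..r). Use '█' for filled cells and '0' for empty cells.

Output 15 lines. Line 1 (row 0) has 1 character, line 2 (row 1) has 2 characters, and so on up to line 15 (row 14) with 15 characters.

Answer: █
██
█0█
████
█000█
██00██
█0█0█0█
████████
█0000000█
██000000██
█0█00000█0█
████0000████
█000█000█000█
██00██00██00██
█0█0█0█0█0█0█0█

Derivation:
r0=0: █
r1=1: ██
r2=10: █0█
r3=11: ████
r4=100: █000█
r5=101: ██00██
r6=110: █0█0█0█
r7=111: ████████
r8=1000: █0000000█
r9=1001: ██000000██
r10=1010: █0█00000█0█
r11=1011: ████0000████
r12=1100: █000█000█000█
r13=1101: ██00██00██00██
r14=1110: █0█0█0█0█0█0█0█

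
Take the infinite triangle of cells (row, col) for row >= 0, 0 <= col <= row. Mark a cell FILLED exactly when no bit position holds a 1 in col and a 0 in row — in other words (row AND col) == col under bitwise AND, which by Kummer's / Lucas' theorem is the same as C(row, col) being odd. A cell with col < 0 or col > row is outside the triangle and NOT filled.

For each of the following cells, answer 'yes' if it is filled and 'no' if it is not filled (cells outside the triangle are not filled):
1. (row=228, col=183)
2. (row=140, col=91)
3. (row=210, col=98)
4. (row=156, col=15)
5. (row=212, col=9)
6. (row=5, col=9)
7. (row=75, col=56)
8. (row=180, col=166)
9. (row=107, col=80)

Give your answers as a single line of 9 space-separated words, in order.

Answer: no no no no no no no no no

Derivation:
(228,183): row=0b11100100, col=0b10110111, row AND col = 0b10100100 = 164; 164 != 183 -> empty
(140,91): row=0b10001100, col=0b1011011, row AND col = 0b1000 = 8; 8 != 91 -> empty
(210,98): row=0b11010010, col=0b1100010, row AND col = 0b1000010 = 66; 66 != 98 -> empty
(156,15): row=0b10011100, col=0b1111, row AND col = 0b1100 = 12; 12 != 15 -> empty
(212,9): row=0b11010100, col=0b1001, row AND col = 0b0 = 0; 0 != 9 -> empty
(5,9): col outside [0, 5] -> not filled
(75,56): row=0b1001011, col=0b111000, row AND col = 0b1000 = 8; 8 != 56 -> empty
(180,166): row=0b10110100, col=0b10100110, row AND col = 0b10100100 = 164; 164 != 166 -> empty
(107,80): row=0b1101011, col=0b1010000, row AND col = 0b1000000 = 64; 64 != 80 -> empty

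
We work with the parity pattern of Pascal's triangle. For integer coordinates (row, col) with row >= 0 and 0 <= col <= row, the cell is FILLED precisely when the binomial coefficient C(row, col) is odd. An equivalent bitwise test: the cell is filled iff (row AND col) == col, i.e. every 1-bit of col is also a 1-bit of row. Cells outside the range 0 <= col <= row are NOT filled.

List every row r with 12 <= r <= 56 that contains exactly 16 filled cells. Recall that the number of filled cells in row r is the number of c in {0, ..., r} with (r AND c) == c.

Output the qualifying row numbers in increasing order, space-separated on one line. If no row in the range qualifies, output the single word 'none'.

Answer: 15 23 27 29 30 39 43 45 46 51 53 54

Derivation:
Row r has 2^popcount(r) filled cells, so we need popcount(r) = log2(16) = 4.
Scan r = 12..56 and keep those with exactly 4 one-bits:
r=12=1100 popcount=2 -> skip
r=13=1101 popcount=3 -> skip
r=14=1110 popcount=3 -> skip
r=15=1111 popcount=4 -> KEEP
r=16=10000 popcount=1 -> skip
r=17=10001 popcount=2 -> skip
r=18=10010 popcount=2 -> skip
r=19=10011 popcount=3 -> skip
r=20=10100 popcount=2 -> skip
r=21=10101 popcount=3 -> skip
r=22=10110 popcount=3 -> skip
r=23=10111 popcount=4 -> KEEP
r=24=11000 popcount=2 -> skip
r=25=11001 popcount=3 -> skip
r=26=11010 popcount=3 -> skip
r=27=11011 popcount=4 -> KEEP
r=28=11100 popcount=3 -> skip
r=29=11101 popcount=4 -> KEEP
r=30=11110 popcount=4 -> KEEP
r=31=11111 popcount=5 -> skip
r=32=100000 popcount=1 -> skip
r=33=100001 popcount=2 -> skip
r=34=100010 popcount=2 -> skip
r=35=100011 popcount=3 -> skip
r=36=100100 popcount=2 -> skip
r=37=100101 popcount=3 -> skip
r=38=100110 popcount=3 -> skip
r=39=100111 popcount=4 -> KEEP
r=40=101000 popcount=2 -> skip
r=41=101001 popcount=3 -> skip
r=42=101010 popcount=3 -> skip
r=43=101011 popcount=4 -> KEEP
r=44=101100 popcount=3 -> skip
r=45=101101 popcount=4 -> KEEP
r=46=101110 popcount=4 -> KEEP
r=47=101111 popcount=5 -> skip
r=48=110000 popcount=2 -> skip
r=49=110001 popcount=3 -> skip
r=50=110010 popcount=3 -> skip
r=51=110011 popcount=4 -> KEEP
r=52=110100 popcount=3 -> skip
r=53=110101 popcount=4 -> KEEP
r=54=110110 popcount=4 -> KEEP
r=55=110111 popcount=5 -> skip
r=56=111000 popcount=3 -> skip
Kept rows: 15 23 27 29 30 39 43 45 46 51 53 54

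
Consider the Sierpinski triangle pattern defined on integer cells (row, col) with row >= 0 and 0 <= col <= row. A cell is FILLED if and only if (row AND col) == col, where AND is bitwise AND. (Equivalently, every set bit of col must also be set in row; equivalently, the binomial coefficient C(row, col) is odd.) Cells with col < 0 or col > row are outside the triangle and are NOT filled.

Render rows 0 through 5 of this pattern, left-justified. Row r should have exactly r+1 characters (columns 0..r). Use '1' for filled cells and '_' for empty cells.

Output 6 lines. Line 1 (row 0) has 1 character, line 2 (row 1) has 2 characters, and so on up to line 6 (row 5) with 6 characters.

r0=0: 1
r1=1: 11
r2=10: 1_1
r3=11: 1111
r4=100: 1___1
r5=101: 11__11

Answer: 1
11
1_1
1111
1___1
11__11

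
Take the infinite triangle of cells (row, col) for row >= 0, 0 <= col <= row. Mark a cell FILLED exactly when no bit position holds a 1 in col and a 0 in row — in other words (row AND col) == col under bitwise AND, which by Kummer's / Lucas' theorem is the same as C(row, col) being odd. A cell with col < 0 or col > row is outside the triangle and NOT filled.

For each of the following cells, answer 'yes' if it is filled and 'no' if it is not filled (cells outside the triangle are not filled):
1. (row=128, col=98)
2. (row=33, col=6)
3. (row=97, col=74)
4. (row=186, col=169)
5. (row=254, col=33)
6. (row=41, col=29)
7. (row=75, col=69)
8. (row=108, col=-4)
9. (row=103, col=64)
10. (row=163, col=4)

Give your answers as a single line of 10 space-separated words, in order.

Answer: no no no no no no no no yes no

Derivation:
(128,98): row=0b10000000, col=0b1100010, row AND col = 0b0 = 0; 0 != 98 -> empty
(33,6): row=0b100001, col=0b110, row AND col = 0b0 = 0; 0 != 6 -> empty
(97,74): row=0b1100001, col=0b1001010, row AND col = 0b1000000 = 64; 64 != 74 -> empty
(186,169): row=0b10111010, col=0b10101001, row AND col = 0b10101000 = 168; 168 != 169 -> empty
(254,33): row=0b11111110, col=0b100001, row AND col = 0b100000 = 32; 32 != 33 -> empty
(41,29): row=0b101001, col=0b11101, row AND col = 0b1001 = 9; 9 != 29 -> empty
(75,69): row=0b1001011, col=0b1000101, row AND col = 0b1000001 = 65; 65 != 69 -> empty
(108,-4): col outside [0, 108] -> not filled
(103,64): row=0b1100111, col=0b1000000, row AND col = 0b1000000 = 64; 64 == 64 -> filled
(163,4): row=0b10100011, col=0b100, row AND col = 0b0 = 0; 0 != 4 -> empty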